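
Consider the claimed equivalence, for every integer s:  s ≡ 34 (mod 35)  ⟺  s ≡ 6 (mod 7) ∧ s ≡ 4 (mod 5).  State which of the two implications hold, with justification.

Both directions hold.

[⇒] Suppose s ≡ 34 (mod 35); write s = 35j + 34. Since 7 ∣ 35, reducing mod 7 gives s ≡ 34 ≡ 6 (mod 7); since 5 ∣ 35, reducing mod 5 gives s ≡ 34 ≡ 4 (mod 5).

[⇐] Conversely, if s ≡ 6 (mod 7) and s ≡ 4 (mod 5), then by the Chinese remainder theorem s ≡ 34 (mod 35). This is exactly s ≡ 34 (mod 35).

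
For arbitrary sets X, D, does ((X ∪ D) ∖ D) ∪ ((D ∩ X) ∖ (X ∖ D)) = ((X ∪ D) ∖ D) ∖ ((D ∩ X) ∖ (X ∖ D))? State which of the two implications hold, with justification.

Forward inclusion. This inclusion fails. Take X = {1}, D = {1}; then 1 ∈ ((X ∪ D) ∖ D) ∪ ((D ∩ X) ∖ (X ∖ D)) but 1 ∉ ((X ∪ D) ∖ D) ∖ ((D ∩ X) ∖ (X ∖ D)).

Reverse inclusion. Let x ∈ ((X ∪ D) ∖ D) ∖ ((D ∩ X) ∖ (X ∖ D)). Then x ∈ X and x ∉ D, from which x ∈ ((X ∪ D) ∖ D) ∪ ((D ∩ X) ∖ (X ∖ D)).

The sets are not equal: only the reverse inclusion holds.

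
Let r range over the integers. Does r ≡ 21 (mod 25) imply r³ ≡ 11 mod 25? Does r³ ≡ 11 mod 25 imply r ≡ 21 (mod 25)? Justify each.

(←) Suppose r³ ≡ 11 (mod 25). The only residue r in {0, …, 24} with r³ ≡ 11 (mod 25) is r = 21, so r ≡ 21 (mod 25).

(→) Suppose r ≡ 21 (mod 25). Write r = 25j + 21. Then (25j + 21)³ = 15625j³ + 39375j² + 33075j + 9261 = 25(625j³ + 1575j² + 1323j + 370) + 11, so r³ ≡ 11 (mod 25).

Both directions hold.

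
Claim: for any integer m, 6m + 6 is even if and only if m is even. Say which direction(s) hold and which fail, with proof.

(⟸) Suppose m is even. Since 6 is even, 6m is even for every m, so 6m + 6 has the same parity as 6, which is even. Hence 6m + 6 is even.

(⟹) This fails: take m = 1. Then 6m + 6 = 12, which is even, yet m = 1 is odd, not even.

(⇒) fails; (⇐) holds.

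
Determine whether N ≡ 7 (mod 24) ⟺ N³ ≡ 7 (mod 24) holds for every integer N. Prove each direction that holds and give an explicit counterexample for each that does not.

Both directions hold.

[⇒] Suppose N ≡ 7 (mod 24). Write N = 24j + 7. Then (24j + 7)³ = 13824j³ + 12096j² + 3528j + 343 = 24(576j³ + 504j² + 147j + 14) + 7, so N³ ≡ 7 (mod 24).

[⇐] Conversely, suppose N³ ≡ 7 (mod 24). The only residue r in {0, …, 23} with r³ ≡ 7 (mod 24) is r = 7, so N ≡ 7 (mod 24).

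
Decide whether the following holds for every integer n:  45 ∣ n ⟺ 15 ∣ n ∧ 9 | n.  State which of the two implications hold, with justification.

Equivalent; both directions hold.

(⟹) If 45 ∣ n, write n = 45q. Since 45 = 3·15, n = 15·(3q), so 15 ∣ n; and since 45 = 5·9, n = 9·(5q), so 9 ∣ n.

(⟸) Suppose 15 ∣ n and 9 ∣ n. Any common multiple of 15 and 9 is a multiple of their lcm; here lcm(15, 9) = 15·9/gcd(15, 9) = 135/3 = 45, so 45 ∣ n.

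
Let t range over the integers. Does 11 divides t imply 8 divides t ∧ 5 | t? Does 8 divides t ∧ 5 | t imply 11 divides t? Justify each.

[⇒] This fails: take t = 11. Certainly 11 ∣ 11, but 8 ∤ 11.

[⇐] This fails: take t = 40. Both 8 ∣ 40 and 5 ∣ 40, yet 40 is not a multiple of 11 (since 40 = 3·11 + 7), so 11 ∤ 40.

(⇒) fails and (⇐) fails.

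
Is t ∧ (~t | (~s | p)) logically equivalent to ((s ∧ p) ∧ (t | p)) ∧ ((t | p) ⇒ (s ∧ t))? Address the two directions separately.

The forward direction fails; the converse holds.

(⇒) This fails. Under p = F, t = T, s = F, the left side is true but the right side is false.

(⇐) Assume the antecedent. If p is true, the antecedent forces (p = T, t = T, s = T), and t ∧ (~t | (~s | p)) holds there. If p is false, the antecedent cannot hold. Either way t ∧ (~t | (~s | p)) holds.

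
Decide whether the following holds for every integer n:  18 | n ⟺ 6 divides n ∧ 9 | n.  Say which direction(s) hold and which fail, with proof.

(⟹) If 18 ∣ n, write n = 18q. Since 18 = 3·6, n = 6·(3q), so 6 ∣ n; and since 18 = 2·9, n = 9·(2q), so 9 ∣ n.

(⟸) Suppose 6 ∣ n and 9 ∣ n. Any common multiple of 6 and 9 is a multiple of their lcm; here lcm(6, 9) = 6·9/gcd(6, 9) = 54/3 = 18, so 18 ∣ n.

Both implications hold.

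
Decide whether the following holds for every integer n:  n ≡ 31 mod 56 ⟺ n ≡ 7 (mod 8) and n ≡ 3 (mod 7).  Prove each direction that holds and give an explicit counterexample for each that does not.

(→) Suppose n ≡ 31 (mod 56); write n = 56j + 31. Since 8 ∣ 56, reducing mod 8 gives n ≡ 31 ≡ 7 (mod 8); since 7 ∣ 56, reducing mod 7 gives n ≡ 31 ≡ 3 (mod 7).

(←) Conversely, if n ≡ 7 (mod 8) and n ≡ 3 (mod 7), then by the Chinese remainder theorem n ≡ 31 (mod 56). This is exactly n ≡ 31 (mod 56).

Both directions hold; the statement is true.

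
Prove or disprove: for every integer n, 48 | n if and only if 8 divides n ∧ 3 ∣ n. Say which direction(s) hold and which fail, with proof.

Not equivalent: only (⇒) holds.

(⟹) If 48 ∣ n, write n = 48q. Since 48 = 6·8, n = 8·(6q), so 8 ∣ n; and since 48 = 16·3, n = 3·(16q), so 3 ∣ n.

(⟸) This fails: take n = 24. Both 8 ∣ 24 and 3 ∣ 24, yet 24 is not a multiple of 48 (since 24 = 0·48 + 24), so 48 ∤ 24.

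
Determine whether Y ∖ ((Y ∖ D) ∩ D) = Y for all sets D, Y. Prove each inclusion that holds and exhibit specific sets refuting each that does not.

(⊆) Let x ∈ Y ∖ ((Y ∖ D) ∩ D). Then either x ∈ Y and x ∉ D; or x ∈ D ∩ Y. In each case x ∈ Y, so Y ∖ ((Y ∖ D) ∩ D) ⊆ Y.

(⊇) Let x ∈ Y. Then either x ∈ Y and x ∉ D; or x ∈ D ∩ Y. In each case x ∈ Y ∖ ((Y ∖ D) ∩ D), so Y ⊆ Y ∖ ((Y ∖ D) ∩ D).

Both inclusions hold.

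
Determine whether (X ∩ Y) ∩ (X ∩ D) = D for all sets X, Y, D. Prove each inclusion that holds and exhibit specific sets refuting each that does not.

(⊆) Let x ∈ (X ∩ Y) ∩ (X ∩ D). Then x ∈ X ∩ Y ∩ D, from which x ∈ D.

(⊇) This inclusion fails. Take X = ∅, Y = ∅, D = {1}; then 1 ∈ D but 1 ∉ (X ∩ Y) ∩ (X ∩ D).

Only the forward inclusion holds.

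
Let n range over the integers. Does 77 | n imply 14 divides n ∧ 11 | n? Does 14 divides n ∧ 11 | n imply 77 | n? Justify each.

Not equivalent: only (⇐) holds.

(⟹) This fails: take n = 77. Certainly 77 ∣ 77, but 14 ∤ 77.

(⟸) Suppose 14 ∣ n and 11 ∣ n. Any common multiple of 14 and 11 is a multiple of their lcm; here gcd(14, 11) = 1, so lcm(14, 11) = 14·11 = 154, so 154 ∣ n. Since 77 ∣ 154, it follows that 77 ∣ n.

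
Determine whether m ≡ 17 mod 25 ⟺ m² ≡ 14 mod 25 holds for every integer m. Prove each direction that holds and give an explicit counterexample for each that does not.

Only the forward direction holds.

(⟹) Suppose m ≡ 17 mod 25. Write m = 25j + 17. Then (25j + 17)² = 625j² + 850j + 289 = 25(25j² + 34j + 11) + 14, so m² ≡ 14 (mod 25).

(⟸) This fails: take m = 8. Then 8² = 64 ≡ 14 (mod 25), yet 8 ≡ 8 (mod 25), not 17.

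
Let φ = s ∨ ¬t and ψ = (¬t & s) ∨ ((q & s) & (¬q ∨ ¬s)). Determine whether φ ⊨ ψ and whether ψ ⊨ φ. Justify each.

Forward direction. This fails. Under q = F, s = F, t = F, the left side is true but the right side is false.

Converse. Assume the antecedent. If q is true, the antecedent forces (q = T, s = T, t = F), and s ∨ ¬t holds there. If q is false, the antecedent forces (q = F, s = T, t = F), and s ∨ ¬t holds there. Either way s ∨ ¬t holds.

Only the reverse direction holds.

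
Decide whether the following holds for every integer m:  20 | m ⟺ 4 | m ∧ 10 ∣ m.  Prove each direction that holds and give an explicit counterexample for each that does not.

[⇒] If 20 ∣ m, write m = 20q. Since 20 = 5·4, m = 4·(5q), so 4 ∣ m; and since 20 = 2·10, m = 10·(2q), so 10 ∣ m.

[⇐] Suppose 4 ∣ m and 10 ∣ m. Any common multiple of 4 and 10 is a multiple of their lcm; here lcm(4, 10) = 4·10/gcd(4, 10) = 40/2 = 20, so 20 ∣ m.

Both directions hold; the statement is true.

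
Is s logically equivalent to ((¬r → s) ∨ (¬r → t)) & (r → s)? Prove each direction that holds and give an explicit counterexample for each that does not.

(⇒) Assume the antecedent. If s is true, the consequent reduces to true regardless of the other variables. If s is false, the antecedent cannot hold. Either way the consequent holds.

(⇐) This fails. Under s = F, r = F, t = T, the left side is false but the right side is true.

(⇒) holds; (⇐) fails.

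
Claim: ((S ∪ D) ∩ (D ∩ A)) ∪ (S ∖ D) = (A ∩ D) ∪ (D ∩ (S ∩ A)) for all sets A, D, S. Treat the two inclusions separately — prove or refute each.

(⟹) This inclusion fails. Take A = ∅, D = ∅, S = {1}; then 1 ∈ ((S ∪ D) ∩ (D ∩ A)) ∪ (S ∖ D) but 1 ∉ (A ∩ D) ∪ (D ∩ (S ∩ A)).

(⟸) Let x ∈ (A ∩ D) ∪ (D ∩ (S ∩ A)). Then either x ∈ A ∩ D and x ∉ S; or x ∈ A ∩ D ∩ S. In each case x ∈ ((S ∪ D) ∩ (D ∩ A)) ∪ (S ∖ D), so (A ∩ D) ∪ (D ∩ (S ∩ A)) ⊆ ((S ∪ D) ∩ (D ∩ A)) ∪ (S ∖ D).

Only the reverse inclusion holds.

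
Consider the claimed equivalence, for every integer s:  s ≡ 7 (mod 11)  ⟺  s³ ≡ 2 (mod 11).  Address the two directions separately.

(⟸) Suppose s³ ≡ 2 (mod 11). The only residue r in {0, …, 10} with r³ ≡ 2 (mod 11) is r = 7, so s ≡ 7 (mod 11).

(⟹) Suppose s ≡ 7 (mod 11). Write s = 11j + 7. Then (11j + 7)³ = 1331j³ + 2541j² + 1617j + 343 = 11(121j³ + 231j² + 147j + 31) + 2, so s³ ≡ 2 (mod 11).

Equivalent; both directions hold.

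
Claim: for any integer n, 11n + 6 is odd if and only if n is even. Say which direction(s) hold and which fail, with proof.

Both directions fail.

Forward direction. This fails: n = 1 gives 11n + 6 = 17, which is odd, but 1 is odd, not even.

Converse. This also fails: n = 6 is even, but 11n + 6 = 72 is even, not odd.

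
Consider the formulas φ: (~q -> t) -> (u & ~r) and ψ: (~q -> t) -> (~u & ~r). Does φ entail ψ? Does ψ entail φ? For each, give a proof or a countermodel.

[⇒] This fails. Under r = F, q = T, t = F, u = T, the left side is true but the right side is false.

[⇐] This fails. Under r = F, q = T, t = F, u = F, the left side is false but the right side is true.

Neither direction holds.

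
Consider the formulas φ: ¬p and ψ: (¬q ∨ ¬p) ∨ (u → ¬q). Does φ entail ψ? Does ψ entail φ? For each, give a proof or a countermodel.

[⇒] Assume the antecedent. If u is true, the antecedent forces (u = T, p = F, q = F) or (u = T, p = F, q = T), and (¬q ∨ ¬p) ∨ (u → ¬q) holds there. If u is false, (¬q ∨ ¬p) ∨ (u → ¬q) reduces to true regardless of the other variables. Either way (¬q ∨ ¬p) ∨ (u → ¬q) holds.

[⇐] This fails. Under u = F, p = T, q = F, the left side is false but the right side is true.

Only the forward direction holds.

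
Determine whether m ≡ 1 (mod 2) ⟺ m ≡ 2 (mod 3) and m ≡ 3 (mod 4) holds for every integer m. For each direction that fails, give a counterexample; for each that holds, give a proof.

The forward direction fails; the converse holds.

(→) This fails: m = 1 gives 1 ≡ 1 (mod 2) but 1 ≡ 1 (mod 3), so the conjunction on the right does not hold.

(←) Conversely, if m ≡ 2 (mod 3) and m ≡ 3 (mod 4), then by the Chinese remainder theorem m ≡ 11 (mod 12). Since 11 ≡ 1 (mod 2) and 2 ∣ 12, we get m ≡ 1 (mod 2).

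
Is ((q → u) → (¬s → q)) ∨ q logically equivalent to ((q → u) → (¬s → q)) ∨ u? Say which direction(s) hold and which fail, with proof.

Forward direction. Assume the antecedent. If q is true, ((q → u) → (¬s → q)) ∨ u reduces to true regardless of the other variables. If q is false, the antecedent forces (q = F, s = T, u = F) or (q = F, s = T, u = T), and ((q → u) → (¬s → q)) ∨ u holds there. Either way ((q → u) → (¬s → q)) ∨ u holds.

Converse. This fails. Under q = F, s = F, u = T, the left side is false but the right side is true.

(⇒) holds; (⇐) fails.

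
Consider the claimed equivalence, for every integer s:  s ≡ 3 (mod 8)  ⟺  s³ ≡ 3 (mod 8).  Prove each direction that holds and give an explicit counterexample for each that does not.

Both directions hold.

(⇒) Suppose s ≡ 3 (mod 8). Write s = 8j + 3. Then (8j + 3)³ = 512j³ + 576j² + 216j + 27 = 8(64j³ + 72j² + 27j + 3) + 3, so s³ ≡ 3 (mod 8).

(⇐) Conversely, suppose s³ ≡ 3 (mod 8). The only residue r in {0, …, 7} with r³ ≡ 3 (mod 8) is r = 3, so s ≡ 3 (mod 8).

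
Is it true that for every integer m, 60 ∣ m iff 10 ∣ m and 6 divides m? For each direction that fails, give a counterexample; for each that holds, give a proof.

(⇒) If 60 ∣ m, write m = 60q. Since 60 = 6·10, m = 10·(6q), so 10 ∣ m; and since 60 = 10·6, m = 6·(10q), so 6 ∣ m.

(⇐) This fails: take m = 30. Both 10 ∣ 30 and 6 ∣ 30, yet 30 is not a multiple of 60 (since 30 = 0·60 + 30), so 60 ∤ 30.

Only the forward direction holds.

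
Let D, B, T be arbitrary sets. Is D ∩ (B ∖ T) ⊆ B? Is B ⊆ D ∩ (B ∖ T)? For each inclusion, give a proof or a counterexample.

(⊆) Let x ∈ D ∩ (B ∖ T). Then x ∈ D ∩ B and x ∉ T, from which x ∈ B.

(⊇) This inclusion fails. Take D = ∅, B = {1}, T = ∅; then 1 ∈ B but 1 ∉ D ∩ (B ∖ T).

(⊆) holds; (⊇) fails.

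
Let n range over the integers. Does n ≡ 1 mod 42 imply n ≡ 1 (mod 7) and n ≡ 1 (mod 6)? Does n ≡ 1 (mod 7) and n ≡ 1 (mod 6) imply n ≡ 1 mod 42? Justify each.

[⇒] Suppose n ≡ 1 (mod 42); write n = 42j + 1. Since 7 ∣ 42, reducing mod 7 gives n ≡ 1 (mod 7); since 6 ∣ 42, reducing mod 6 gives n ≡ 1 (mod 6).

[⇐] Conversely, if n ≡ 1 (mod 7) and n ≡ 1 (mod 6), then by the Chinese remainder theorem n ≡ 1 (mod 42). This is exactly n ≡ 1 (mod 42).

Both implications hold.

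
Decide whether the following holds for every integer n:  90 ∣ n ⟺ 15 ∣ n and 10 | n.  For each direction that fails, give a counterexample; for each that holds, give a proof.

Forward direction. If 90 ∣ n, write n = 90q. Since 90 = 6·15, n = 15·(6q), so 15 ∣ n; and since 90 = 9·10, n = 10·(9q), so 10 ∣ n.

Converse. This fails: take n = 30. Both 15 ∣ 30 and 10 ∣ 30, yet 30 is not a multiple of 90 (since 30 = 0·90 + 30), so 90 ∤ 30.

Only the forward direction holds.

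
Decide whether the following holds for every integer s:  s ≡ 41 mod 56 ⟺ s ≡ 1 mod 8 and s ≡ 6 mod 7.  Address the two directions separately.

Both directions hold.

(⇐) If s ≡ 1 (mod 8) and s ≡ 6 (mod 7), then by the Chinese remainder theorem s ≡ 41 (mod 56). This is exactly s ≡ 41 (mod 56).

(⇒) Suppose s ≡ 41 (mod 56); write s = 56j + 41. Since 8 ∣ 56, reducing mod 8 gives s ≡ 41 ≡ 1 (mod 8); since 7 ∣ 56, reducing mod 7 gives s ≡ 41 ≡ 6 (mod 7).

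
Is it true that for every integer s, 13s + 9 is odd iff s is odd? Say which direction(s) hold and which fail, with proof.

Neither direction holds.

Forward direction. This fails: s = 4 gives 13s + 9 = 61, which is odd, but 4 is even, not odd.

Converse. This also fails: s = 7 is odd, but 13s + 9 = 100 is even, not odd.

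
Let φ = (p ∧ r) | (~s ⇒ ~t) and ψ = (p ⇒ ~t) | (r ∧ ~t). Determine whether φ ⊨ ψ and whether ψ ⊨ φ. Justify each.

Both directions fail.

(⟹) This fails. Under s = T, t = T, r = F, p = T, the left side is true but the right side is false.

(⟸) This fails. Under s = F, t = T, r = F, p = F, the left side is false but the right side is true.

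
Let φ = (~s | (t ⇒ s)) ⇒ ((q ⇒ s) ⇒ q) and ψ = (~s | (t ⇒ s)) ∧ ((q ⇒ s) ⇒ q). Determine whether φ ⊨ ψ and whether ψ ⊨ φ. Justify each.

[⇒] Assume the antecedent. If s is true, the antecedent forces (s = T, t = F, q = T) or (s = T, t = T, q = T), and (~s | (t ⇒ s)) ∧ ((q ⇒ s) ⇒ q) holds there. If s is false, the antecedent forces (s = F, t = F, q = T) or (s = F, t = T, q = T), and (~s | (t ⇒ s)) ∧ ((q ⇒ s) ⇒ q) holds there. Either way (~s | (t ⇒ s)) ∧ ((q ⇒ s) ⇒ q) holds.

[⇐] Assume the antecedent. If s is true, the antecedent forces (s = T, t = F, q = T) or (s = T, t = T, q = T), and (~s | (t ⇒ s)) ⇒ ((q ⇒ s) ⇒ q) holds there. If s is false, the antecedent forces (s = F, t = F, q = T) or (s = F, t = T, q = T), and (~s | (t ⇒ s)) ⇒ ((q ⇒ s) ⇒ q) holds there. Either way (~s | (t ⇒ s)) ⇒ ((q ⇒ s) ⇒ q) holds.

Equivalent; both directions hold.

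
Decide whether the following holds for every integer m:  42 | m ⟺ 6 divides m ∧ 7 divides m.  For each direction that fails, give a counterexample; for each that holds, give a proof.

Both directions hold.

(⟹) If 42 ∣ m, write m = 42q. Since 42 = 7·6, m = 6·(7q), so 6 ∣ m; and since 42 = 6·7, m = 7·(6q), so 7 ∣ m.

(⟸) Suppose 6 ∣ m and 7 ∣ m. Any common multiple of 6 and 7 is a multiple of their lcm; here gcd(6, 7) = 1, so lcm(6, 7) = 6·7 = 42, so 42 ∣ m.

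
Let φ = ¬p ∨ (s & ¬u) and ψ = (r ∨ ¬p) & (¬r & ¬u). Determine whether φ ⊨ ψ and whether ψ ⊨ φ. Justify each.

(⇒) fails; (⇐) holds.

Forward direction. This fails. Under p = F, u = T, r = F, s = F, the left side is true but the right side is false.

Converse. Assume the antecedent. If p is true, the antecedent cannot hold. If p is false, ¬p ∨ (s & ¬u) reduces to true regardless of the other variables. Either way ¬p ∨ (s & ¬u) holds.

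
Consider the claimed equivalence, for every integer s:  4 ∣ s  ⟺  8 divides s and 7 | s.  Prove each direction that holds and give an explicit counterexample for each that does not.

(→) This fails: take s = 4. Certainly 4 ∣ 4, but 8 ∤ 4.

(←) Suppose 8 ∣ s and 7 ∣ s. Any common multiple of 8 and 7 is a multiple of their lcm; here gcd(8, 7) = 1, so lcm(8, 7) = 8·7 = 56, so 56 ∣ s. Since 4 ∣ 56, it follows that 4 ∣ s.

Only the converse holds.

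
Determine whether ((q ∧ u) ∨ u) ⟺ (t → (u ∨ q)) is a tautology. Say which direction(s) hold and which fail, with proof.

(⟹) Assume the antecedent. If t is true, the antecedent forces (t = T, q = F, u = T) or (t = T, q = T, u = T), and t → (u ∨ q) holds there. If t is false, t → (u ∨ q) reduces to true regardless of the other variables. Either way t → (u ∨ q) holds.

(⟸) This fails. Under t = F, q = F, u = F, the left side is false but the right side is true.

Not equivalent: only (⇒) holds.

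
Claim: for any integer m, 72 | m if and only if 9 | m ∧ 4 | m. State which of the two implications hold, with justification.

Forward direction. If 72 ∣ m, write m = 72q. Since 72 = 8·9, m = 9·(8q), so 9 ∣ m; and since 72 = 18·4, m = 4·(18q), so 4 ∣ m.

Converse. This fails: take m = 36. Both 9 ∣ 36 and 4 ∣ 36, yet 36 is not a multiple of 72 (since 36 = 0·72 + 36), so 72 ∤ 36.

The forward direction holds; the converse fails.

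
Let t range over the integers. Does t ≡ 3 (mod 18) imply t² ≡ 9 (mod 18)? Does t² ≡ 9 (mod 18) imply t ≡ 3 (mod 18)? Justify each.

(←) This fails: take t = 9. Then 9² = 81 ≡ 9 (mod 18), yet 9 ≡ 9 (mod 18), not 3.

(→) Suppose t ≡ 3 (mod 18). Write t = 18j + 3. Then (18j + 3)² = 324j² + 108j + 9 = 18(18j² + 6j) + 9, so t² ≡ 9 (mod 18).

Only the forward direction holds.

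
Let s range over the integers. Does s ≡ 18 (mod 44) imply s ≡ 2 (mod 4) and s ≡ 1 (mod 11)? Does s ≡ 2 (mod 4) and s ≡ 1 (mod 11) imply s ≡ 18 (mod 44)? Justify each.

(⟹) This fails: s = 18 gives 18 ≡ 18 (mod 44) but 18 ≡ 7 (mod 11), so the conjunction on the right does not hold.

(⟸) This fails: s = 34 satisfies both congruences on the right (34 ≡ 2 mod 4 and 34 ≡ 1 mod 11) yet 34 ≡ 34 (mod 44), not 18.

Neither direction holds.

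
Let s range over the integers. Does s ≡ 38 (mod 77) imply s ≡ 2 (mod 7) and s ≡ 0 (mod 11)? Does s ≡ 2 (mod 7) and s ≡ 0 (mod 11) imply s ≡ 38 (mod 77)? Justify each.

Neither implication holds.

Forward direction. This fails: s = 38 gives 38 ≡ 38 (mod 77) but 38 ≡ 3 (mod 7), so the conjunction on the right does not hold.

Converse. This fails: s = 44 satisfies both congruences on the right (44 ≡ 2 mod 7 and 44 ≡ 0 mod 11) yet 44 ≡ 44 (mod 77), not 38.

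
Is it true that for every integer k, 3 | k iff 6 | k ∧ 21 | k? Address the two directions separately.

(⟹) This fails: take k = 3. Certainly 3 ∣ 3, but 6 ∤ 3.

(⟸) Suppose 6 ∣ k and 21 ∣ k. Any common multiple of 6 and 21 is a multiple of their lcm; here lcm(6, 21) = 6·21/gcd(6, 21) = 126/3 = 42, so 42 ∣ k. Since 3 ∣ 42, it follows that 3 ∣ k.

The forward direction fails; the converse holds.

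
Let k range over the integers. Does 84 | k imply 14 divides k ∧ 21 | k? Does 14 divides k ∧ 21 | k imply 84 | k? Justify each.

[⇒] If 84 ∣ k, write k = 84q. Since 84 = 6·14, k = 14·(6q), so 14 ∣ k; and since 84 = 4·21, k = 21·(4q), so 21 ∣ k.

[⇐] This fails: take k = 42. Both 14 ∣ 42 and 21 ∣ 42, yet 42 is not a multiple of 84 (since 42 = 0·84 + 42), so 84 ∤ 42.

The forward direction holds; the converse fails.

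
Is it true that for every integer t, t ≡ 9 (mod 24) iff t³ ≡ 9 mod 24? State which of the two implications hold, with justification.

The biconditional holds.

[⇒] Suppose t ≡ 9 (mod 24). Write t = 24j + 9. Then (24j + 9)³ = 13824j³ + 15552j² + 5832j + 729 = 24(576j³ + 648j² + 243j + 30) + 9, so t³ ≡ 9 (mod 24).

[⇐] Conversely, suppose t³ ≡ 9 (mod 24). The only residue r in {0, …, 23} with r³ ≡ 9 (mod 24) is r = 9, so t ≡ 9 (mod 24).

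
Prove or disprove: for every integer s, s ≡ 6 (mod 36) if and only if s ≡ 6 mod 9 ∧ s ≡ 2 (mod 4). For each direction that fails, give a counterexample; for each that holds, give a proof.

(⟸) If s ≡ 6 (mod 9) and s ≡ 2 (mod 4), then by the Chinese remainder theorem s ≡ 6 (mod 36). This is exactly s ≡ 6 (mod 36).

(⟹) Suppose s ≡ 6 (mod 36); write s = 36j + 6. Since 9 ∣ 36, reducing mod 9 gives s ≡ 6 (mod 9); since 4 ∣ 36, reducing mod 4 gives s ≡ 6 ≡ 2 (mod 4).

Both directions hold.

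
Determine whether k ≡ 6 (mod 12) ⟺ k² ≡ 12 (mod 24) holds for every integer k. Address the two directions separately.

(→) Suppose k ≡ 6 (mod 12). Working modulo 24, k ∈ {6, 18}; for each such r, r² ≡ 12 (mod 24).

(←) Conversely, the residues r modulo 24 with r² ≡ 12 (mod 24) are exactly {6, 18}, and each is ≡ 6 (mod 12).

The biconditional holds.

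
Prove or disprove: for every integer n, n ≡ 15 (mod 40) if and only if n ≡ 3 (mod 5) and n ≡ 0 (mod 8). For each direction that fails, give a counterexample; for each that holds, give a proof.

Both directions fail.

(⟹) This fails: n = 15 gives 15 ≡ 15 (mod 40) but 15 ≡ 0 (mod 5), so the conjunction on the right does not hold.

(⟸) This fails: n = 8 satisfies both congruences on the right (8 ≡ 3 mod 5 and 8 ≡ 0 mod 8) yet 8 ≡ 8 (mod 40), not 15.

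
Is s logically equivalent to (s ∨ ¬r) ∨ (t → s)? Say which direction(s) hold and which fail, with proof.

Not equivalent: only (⇒) holds.

(⇒) Assume the antecedent. If r is true, the antecedent forces (r = T, t = F, s = T) or (r = T, t = T, s = T), and (s ∨ ¬r) ∨ (t → s) holds there. If r is false, (s ∨ ¬r) ∨ (t → s) reduces to true regardless of the other variables. Either way (s ∨ ¬r) ∨ (t → s) holds.

(⇐) This fails. Under r = F, t = F, s = F, the left side is false but the right side is true.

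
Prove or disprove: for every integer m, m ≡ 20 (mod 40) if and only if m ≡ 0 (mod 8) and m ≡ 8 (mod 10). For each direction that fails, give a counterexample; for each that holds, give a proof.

Both directions fail.

(⟹) This fails: m = 20 gives 20 ≡ 20 (mod 40) but 20 ≡ 4 (mod 8), so the conjunction on the right does not hold.

(⟸) This fails: m = 8 satisfies both congruences on the right (8 ≡ 0 mod 8 and 8 ≡ 8 mod 10) yet 8 ≡ 8 (mod 40), not 20.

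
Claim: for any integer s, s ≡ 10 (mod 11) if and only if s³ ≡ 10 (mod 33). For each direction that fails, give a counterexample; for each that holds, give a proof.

[⇒] This fails: take s = 21. Then 21 ≡ 10 (mod 11), but 21³ = 9261 ≡ 21 (mod 33), not 10.

[⇐] Conversely, the residues r modulo 33 with r³ ≡ 10 (mod 33) are exactly {10}, and each is ≡ 10 (mod 11).

(⇒) fails; (⇐) holds.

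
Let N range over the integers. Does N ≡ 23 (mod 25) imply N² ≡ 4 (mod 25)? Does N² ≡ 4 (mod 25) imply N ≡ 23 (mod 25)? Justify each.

Not equivalent: only (⇒) holds.

(⇒) Suppose N ≡ 23 (mod 25). Write N = 25j + 23. Then (25j + 23)² = 625j² + 1150j + 529 = 25(25j² + 46j + 21) + 4, so N² ≡ 4 (mod 25).

(⇐) This fails: take N = 2. Then 2² = 4 ≡ 4 (mod 25), yet 2 ≡ 2 (mod 25), not 23.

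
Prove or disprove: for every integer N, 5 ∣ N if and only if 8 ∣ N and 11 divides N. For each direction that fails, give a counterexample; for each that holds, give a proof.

(⟹) This fails: take N = 5. Certainly 5 ∣ 5, but 8 ∤ 5.

(⟸) This fails: take N = 88. Both 8 ∣ 88 and 11 ∣ 88, yet 88 is not a multiple of 5 (since 88 = 17·5 + 3), so 5 ∤ 88.

Both directions fail.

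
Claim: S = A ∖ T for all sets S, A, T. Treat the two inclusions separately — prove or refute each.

Forward inclusion. This inclusion fails. Take S = {1}, A = ∅, T = ∅; then 1 ∈ S but 1 ∉ A ∖ T.

Reverse inclusion. This inclusion fails. Take S = ∅, A = {1}, T = ∅; then 1 ∈ A ∖ T but 1 ∉ S.

Neither inclusion holds.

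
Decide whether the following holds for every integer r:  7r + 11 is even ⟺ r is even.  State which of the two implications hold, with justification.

(⇒) This fails: r = 1 gives 7r + 11 = 18, which is even, but 1 is odd, not even.

(⇐) This also fails: r = 0 is even, but 7r + 11 = 11 is odd, not even.

(⇒) fails and (⇐) fails.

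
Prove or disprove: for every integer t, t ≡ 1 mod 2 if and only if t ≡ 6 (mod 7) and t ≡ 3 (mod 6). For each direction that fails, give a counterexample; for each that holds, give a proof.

(⇐) If t ≡ 6 (mod 7) and t ≡ 3 (mod 6), then by the Chinese remainder theorem t ≡ 27 (mod 42). Since 27 ≡ 1 (mod 2) and 2 ∣ 42, we get t ≡ 1 (mod 2).

(⇒) This fails: t = 1 gives 1 ≡ 1 (mod 2) but 1 ≡ 1 (mod 7), so the conjunction on the right does not hold.

The forward direction fails; the converse holds.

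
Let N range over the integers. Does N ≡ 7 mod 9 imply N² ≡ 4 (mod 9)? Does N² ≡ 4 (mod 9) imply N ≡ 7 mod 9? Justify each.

(⟹) Suppose N ≡ 7 mod 9. Write N = 9j + 7. Then (9j + 7)² = 81j² + 126j + 49 = 9(9j² + 14j + 5) + 4, so N² ≡ 4 (mod 9).

(⟸) This fails: take N = 2. Then 2² = 4 ≡ 4 (mod 9), yet 2 ≡ 2 (mod 9), not 7.

Only the forward direction holds.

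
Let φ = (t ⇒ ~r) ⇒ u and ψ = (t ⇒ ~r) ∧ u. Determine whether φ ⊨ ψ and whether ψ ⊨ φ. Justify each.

Not equivalent: only (⇐) holds.

Converse. Assume the antecedent. If r is true, the antecedent forces (r = T, u = T, t = F), and (t ⇒ ~r) ⇒ u holds there. If r is false, the antecedent forces (r = F, u = T, t = F) or (r = F, u = T, t = T), and (t ⇒ ~r) ⇒ u holds there. Either way (t ⇒ ~r) ⇒ u holds.

Forward direction. This fails. Under r = T, u = F, t = T, the left side is true but the right side is false.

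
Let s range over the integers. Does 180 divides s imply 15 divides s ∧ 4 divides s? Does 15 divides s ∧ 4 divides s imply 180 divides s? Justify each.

The forward direction holds; the converse fails.

(⟹) If 180 ∣ s, write s = 180q. Since 180 = 12·15, s = 15·(12q), so 15 ∣ s; and since 180 = 45·4, s = 4·(45q), so 4 ∣ s.

(⟸) This fails: take s = 60. Both 15 ∣ 60 and 4 ∣ 60, yet 60 is not a multiple of 180 (since 60 = 0·180 + 60), so 180 ∤ 60.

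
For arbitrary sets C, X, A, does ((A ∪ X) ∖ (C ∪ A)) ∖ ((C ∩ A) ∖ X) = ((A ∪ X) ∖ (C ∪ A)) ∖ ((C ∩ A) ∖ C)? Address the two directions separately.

Both inclusions hold.

(⊇) Let x ∈ ((A ∪ X) ∖ (C ∪ A)) ∖ ((C ∩ A) ∖ C). Then x ∈ X and x ∉ C, A, from which x ∈ ((A ∪ X) ∖ (C ∪ A)) ∖ ((C ∩ A) ∖ X).

(⊆) Let x ∈ ((A ∪ X) ∖ (C ∪ A)) ∖ ((C ∩ A) ∖ X). Then x ∈ X and x ∉ C, A, from which x ∈ ((A ∪ X) ∖ (C ∪ A)) ∖ ((C ∩ A) ∖ C).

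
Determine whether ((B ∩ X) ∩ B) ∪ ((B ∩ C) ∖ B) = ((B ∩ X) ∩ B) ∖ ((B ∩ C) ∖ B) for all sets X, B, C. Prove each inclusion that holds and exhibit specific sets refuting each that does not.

Both inclusions hold; the sets are equal.

(⊆) Let x ∈ ((B ∩ X) ∩ B) ∪ ((B ∩ C) ∖ B). Then either x ∈ X ∩ B and x ∉ C; or x ∈ X ∩ B ∩ C. In each case x ∈ ((B ∩ X) ∩ B) ∖ ((B ∩ C) ∖ B), so ((B ∩ X) ∩ B) ∪ ((B ∩ C) ∖ B) ⊆ ((B ∩ X) ∩ B) ∖ ((B ∩ C) ∖ B).

(⊇) Let x ∈ ((B ∩ X) ∩ B) ∖ ((B ∩ C) ∖ B). Then either x ∈ X ∩ B and x ∉ C; or x ∈ X ∩ B ∩ C. In each case x ∈ ((B ∩ X) ∩ B) ∪ ((B ∩ C) ∖ B), so ((B ∩ X) ∩ B) ∖ ((B ∩ C) ∖ B) ⊆ ((B ∩ X) ∩ B) ∪ ((B ∩ C) ∖ B).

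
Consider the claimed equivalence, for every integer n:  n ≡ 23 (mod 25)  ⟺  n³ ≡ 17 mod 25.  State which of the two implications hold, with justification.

Both directions hold; the statement is true.

(⟹) Suppose n ≡ 23 (mod 25). Write n = 25j + 23. Then (25j + 23)³ = 15625j³ + 43125j² + 39675j + 12167 = 25(625j³ + 1725j² + 1587j + 486) + 17, so n³ ≡ 17 (mod 25).

(⟸) Conversely, suppose n³ ≡ 17 (mod 25). The only residue r in {0, …, 24} with r³ ≡ 17 (mod 25) is r = 23, so n ≡ 23 (mod 25).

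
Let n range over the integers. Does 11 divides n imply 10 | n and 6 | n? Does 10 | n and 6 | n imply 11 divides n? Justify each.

[⇒] This fails: take n = 11. Certainly 11 ∣ 11, but 10 ∤ 11.

[⇐] This fails: take n = 30. Both 10 ∣ 30 and 6 ∣ 30, yet 30 is not a multiple of 11 (since 30 = 2·11 + 8), so 11 ∤ 30.

(⇒) fails and (⇐) fails.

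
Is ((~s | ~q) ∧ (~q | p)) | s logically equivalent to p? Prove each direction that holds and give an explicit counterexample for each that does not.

[⇐] Assume the antecedent. If p is true, ((~s | ~q) ∧ (~q | p)) | s reduces to true regardless of the other variables. If p is false, the antecedent cannot hold. Either way ((~s | ~q) ∧ (~q | p)) | s holds.

[⇒] This fails. Under p = F, s = F, q = F, the left side is true but the right side is false.

Only the reverse direction holds.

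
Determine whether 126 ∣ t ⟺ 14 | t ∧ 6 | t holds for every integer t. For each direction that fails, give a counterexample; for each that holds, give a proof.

(→) If 126 ∣ t, write t = 126q. Since 126 = 9·14, t = 14·(9q), so 14 ∣ t; and since 126 = 21·6, t = 6·(21q), so 6 ∣ t.

(←) This fails: take t = 42. Both 14 ∣ 42 and 6 ∣ 42, yet 42 is not a multiple of 126 (since 42 = 0·126 + 42), so 126 ∤ 42.

(⇒) holds; (⇐) fails.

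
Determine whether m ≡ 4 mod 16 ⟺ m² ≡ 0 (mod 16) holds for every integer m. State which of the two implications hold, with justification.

(→) Suppose m ≡ 4 mod 16. Write m = 16j + 4. Then (16j + 4)² = 256j² + 128j + 16 = 16(16j² + 8j + 1) + 0, so m² ≡ 0 (mod 16).

(←) This fails: take m = 0. Then 0² = 0 ≡ 0 (mod 16), yet 0 ≡ 0 (mod 16), not 4.

Not equivalent: only (⇒) holds.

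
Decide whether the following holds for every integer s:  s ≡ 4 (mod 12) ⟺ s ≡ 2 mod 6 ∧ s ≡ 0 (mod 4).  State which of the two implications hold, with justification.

(⟹) This fails: s = 4 gives 4 ≡ 4 (mod 12) but 4 ≡ 4 (mod 6), so the conjunction on the right does not hold.

(⟸) This fails: s = 8 satisfies both congruences on the right (8 ≡ 2 mod 6 and 8 ≡ 0 mod 4) yet 8 ≡ 8 (mod 12), not 4.

Neither implication holds.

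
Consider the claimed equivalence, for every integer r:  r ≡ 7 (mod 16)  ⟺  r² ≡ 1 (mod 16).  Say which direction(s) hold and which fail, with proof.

Only the forward direction holds.

[⇒] Suppose r ≡ 7 (mod 16). Write r = 16j + 7. Then (16j + 7)² = 256j² + 224j + 49 = 16(16j² + 14j + 3) + 1, so r² ≡ 1 (mod 16).

[⇐] This fails: take r = 1. Then 1² = 1 ≡ 1 (mod 16), yet 1 ≡ 1 (mod 16), not 7.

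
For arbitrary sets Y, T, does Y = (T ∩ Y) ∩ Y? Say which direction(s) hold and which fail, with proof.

(⟹) This inclusion fails. Take Y = {1}, T = ∅; then 1 ∈ Y but 1 ∉ (T ∩ Y) ∩ Y.

(⟸) Let x ∈ (T ∩ Y) ∩ Y. Then x ∈ Y ∩ T, from which x ∈ Y.

The sets are not equal: only the reverse inclusion holds.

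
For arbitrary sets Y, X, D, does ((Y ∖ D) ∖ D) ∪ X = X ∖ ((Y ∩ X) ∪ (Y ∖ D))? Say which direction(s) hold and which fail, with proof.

(⊆) This inclusion fails. Take Y = {1}, X = ∅, D = ∅; then 1 ∈ ((Y ∖ D) ∖ D) ∪ X but 1 ∉ X ∖ ((Y ∩ X) ∪ (Y ∖ D)).

(⊇) Let x ∈ X ∖ ((Y ∩ X) ∪ (Y ∖ D)). Then either x ∈ X and x ∉ Y, D; or x ∈ X ∩ D and x ∉ Y. In each case x ∈ ((Y ∖ D) ∖ D) ∪ X, so X ∖ ((Y ∩ X) ∪ (Y ∖ D)) ⊆ ((Y ∖ D) ∖ D) ∪ X.

Only the reverse inclusion holds.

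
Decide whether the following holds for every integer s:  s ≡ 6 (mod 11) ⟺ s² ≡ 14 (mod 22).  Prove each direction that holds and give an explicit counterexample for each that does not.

Neither direction holds.

[⇒] This fails: take s = 17. Then 17 ≡ 6 (mod 11), but 17² = 289 ≡ 3 (mod 22), not 14.

[⇐] This fails: take s = 16. Then 16² = 256 ≡ 14 (mod 22), yet 16 ≡ 5 (mod 11), not 6.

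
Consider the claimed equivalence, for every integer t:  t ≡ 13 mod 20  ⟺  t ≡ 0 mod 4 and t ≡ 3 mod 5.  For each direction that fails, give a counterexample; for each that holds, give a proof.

Neither direction holds.

(→) This fails: t = 13 gives 13 ≡ 13 (mod 20) but 13 ≡ 1 (mod 4), so the conjunction on the right does not hold.

(←) This fails: t = 8 satisfies both congruences on the right (8 ≡ 0 mod 4 and 8 ≡ 3 mod 5) yet 8 ≡ 8 (mod 20), not 13.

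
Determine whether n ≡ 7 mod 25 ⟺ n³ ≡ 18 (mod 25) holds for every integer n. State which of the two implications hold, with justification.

Equivalent; both directions hold.

(⇒) Suppose n ≡ 7 mod 25. Write n = 25j + 7. Then (25j + 7)³ = 15625j³ + 13125j² + 3675j + 343 = 25(625j³ + 525j² + 147j + 13) + 18, so n³ ≡ 18 (mod 25).

(⇐) Conversely, suppose n³ ≡ 18 (mod 25). The only residue r in {0, …, 24} with r³ ≡ 18 (mod 25) is r = 7, so n ≡ 7 (mod 25).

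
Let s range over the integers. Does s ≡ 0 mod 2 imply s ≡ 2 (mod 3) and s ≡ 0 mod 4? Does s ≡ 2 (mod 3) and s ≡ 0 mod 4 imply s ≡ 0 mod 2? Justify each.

Forward direction. This fails: s = 0 gives 0 ≡ 0 (mod 2) but 0 ≡ 0 (mod 3), so the conjunction on the right does not hold.

Converse. If s ≡ 2 (mod 3) and s ≡ 0 (mod 4), then by the Chinese remainder theorem s ≡ 8 (mod 12). Since 8 ≡ 0 (mod 2) and 2 ∣ 12, we get s ≡ 0 (mod 2).

Only the converse holds.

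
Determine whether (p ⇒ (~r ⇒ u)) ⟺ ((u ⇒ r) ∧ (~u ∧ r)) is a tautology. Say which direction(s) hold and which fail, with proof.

(⇒) This fails. Under r = F, u = F, p = F, the left side is true but the right side is false.

(⇐) Assume the antecedent. If r is true, p ⇒ (~r ⇒ u) reduces to true regardless of the other variables. If r is false, the antecedent cannot hold. Either way p ⇒ (~r ⇒ u) holds.

Only the converse holds.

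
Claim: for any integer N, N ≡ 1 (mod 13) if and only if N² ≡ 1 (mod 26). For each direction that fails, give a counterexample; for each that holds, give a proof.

(⇒) fails and (⇐) fails.

(→) This fails: take N = 14. Then 14 ≡ 1 (mod 13), but 14² = 196 ≡ 14 (mod 26), not 1.

(←) This fails: take N = 25. Then 25² = 625 ≡ 1 (mod 26), yet 25 ≡ 12 (mod 13), not 1.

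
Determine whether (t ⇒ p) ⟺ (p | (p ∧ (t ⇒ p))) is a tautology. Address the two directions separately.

The forward direction fails; the converse holds.

(⟹) This fails. Under p = F, t = F, the left side is true but the right side is false.

(⟸) Assume the antecedent. If p is true, t ⇒ p reduces to true regardless of the other variables. If p is false, the antecedent cannot hold. Either way t ⇒ p holds.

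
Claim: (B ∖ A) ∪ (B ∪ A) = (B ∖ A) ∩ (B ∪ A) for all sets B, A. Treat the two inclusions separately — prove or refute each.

(⊆) This inclusion fails. Take B = ∅, A = {1}; then 1 ∈ (B ∖ A) ∪ (B ∪ A) but 1 ∉ (B ∖ A) ∩ (B ∪ A).

(⊇) Let x ∈ (B ∖ A) ∩ (B ∪ A). Then x ∈ B and x ∉ A, from which x ∈ (B ∖ A) ∪ (B ∪ A).

Only the reverse inclusion holds.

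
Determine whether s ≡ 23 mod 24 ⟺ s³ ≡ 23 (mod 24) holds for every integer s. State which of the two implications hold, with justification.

(⟹) Suppose s ≡ 23 mod 24. Write s = 24j + 23. Then (24j + 23)³ = 13824j³ + 39744j² + 38088j + 12167 = 24(576j³ + 1656j² + 1587j + 506) + 23, so s³ ≡ 23 (mod 24).

(⟸) Conversely, suppose s³ ≡ 23 (mod 24). The only residue r in {0, …, 23} with r³ ≡ 23 (mod 24) is r = 23, so s ≡ 23 (mod 24).

Equivalent; both directions hold.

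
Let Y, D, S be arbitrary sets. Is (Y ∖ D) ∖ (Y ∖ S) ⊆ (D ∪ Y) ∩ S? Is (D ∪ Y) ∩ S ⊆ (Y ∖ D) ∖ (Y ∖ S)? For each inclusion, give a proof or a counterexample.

(⟸) This inclusion fails. Take Y = ∅, D = {1}, S = {1}; then 1 ∈ (D ∪ Y) ∩ S but 1 ∉ (Y ∖ D) ∖ (Y ∖ S).

(⟹) Let x ∈ (Y ∖ D) ∖ (Y ∖ S). Then x ∈ Y ∩ S and x ∉ D, from which x ∈ (D ∪ Y) ∩ S.

(⊆) holds; (⊇) fails.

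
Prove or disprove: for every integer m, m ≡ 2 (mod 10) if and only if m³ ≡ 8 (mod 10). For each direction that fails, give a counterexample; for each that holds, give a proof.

(⇐) Suppose m³ ≡ 8 (mod 10). The only residue r in {0, …, 9} with r³ ≡ 8 (mod 10) is r = 2, so m ≡ 2 (mod 10).

(⇒) Suppose m ≡ 2 (mod 10). Write m = 10j + 2. Then (10j + 2)³ = 1000j³ + 600j² + 120j + 8 = 10(100j³ + 60j² + 12j) + 8, so m³ ≡ 8 (mod 10).

The biconditional holds.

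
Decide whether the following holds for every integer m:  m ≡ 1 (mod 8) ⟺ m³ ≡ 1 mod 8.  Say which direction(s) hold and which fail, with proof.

The biconditional holds.

(⇒) Suppose m ≡ 1 (mod 8). Write m = 8j + 1. Then (8j + 1)³ = 512j³ + 192j² + 24j + 1 = 8(64j³ + 24j² + 3j) + 1, so m³ ≡ 1 (mod 8).

(⇐) For the converse, argue contrapositively. If m ≢ 1 (mod 8), then m is congruent to one of 0, 2, 3, 4, 5, 6, 7 modulo 8, and these give m³ ≡ 0, 0, 3, 0, 5, 0, 7 respectively — never 1.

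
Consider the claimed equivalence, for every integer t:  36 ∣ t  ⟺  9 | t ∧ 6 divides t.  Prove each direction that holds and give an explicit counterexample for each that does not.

Only the forward implication holds.

(⟹) If 36 ∣ t, write t = 36q. Since 36 = 4·9, t = 9·(4q), so 9 ∣ t; and since 36 = 6·6, t = 6·(6q), so 6 ∣ t.

(⟸) This fails: take t = 18. Both 9 ∣ 18 and 6 ∣ 18, yet 18 is not a multiple of 36 (since 18 = 0·36 + 18), so 36 ∤ 18.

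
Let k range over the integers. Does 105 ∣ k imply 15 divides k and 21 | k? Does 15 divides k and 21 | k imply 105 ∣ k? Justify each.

Both directions hold.

Converse. Suppose 15 ∣ k and 21 ∣ k. Any common multiple of 15 and 21 is a multiple of their lcm; here lcm(15, 21) = 15·21/gcd(15, 21) = 315/3 = 105, so 105 ∣ k.

Forward direction. If 105 ∣ k, write k = 105q. Since 105 = 7·15, k = 15·(7q), so 15 ∣ k; and since 105 = 5·21, k = 21·(5q), so 21 ∣ k.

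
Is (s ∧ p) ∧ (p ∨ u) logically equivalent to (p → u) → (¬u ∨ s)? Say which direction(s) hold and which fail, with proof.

Only the forward implication holds.

[⇒] Assume the antecedent. If u is true, the antecedent forces (u = T, s = T, p = T), and (p → u) → (¬u ∨ s) holds there. If u is false, (p → u) → (¬u ∨ s) reduces to true regardless of the other variables. Either way (p → u) → (¬u ∨ s) holds.

[⇐] This fails. Under u = F, s = F, p = F, the left side is false but the right side is true.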